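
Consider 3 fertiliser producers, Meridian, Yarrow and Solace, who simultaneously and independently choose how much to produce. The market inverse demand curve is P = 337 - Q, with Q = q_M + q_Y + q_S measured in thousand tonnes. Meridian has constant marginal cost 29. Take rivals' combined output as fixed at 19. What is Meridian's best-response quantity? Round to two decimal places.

With rivals' combined output fixed at 19, Meridian's profit is π_M = (337 - 19 - q_M)q_M - (29q_M) = (318 - q_M)q_M - (29q_M).
∂π_M/∂q_M = 289 - 2q_M = 0, so q_M = 289/2.

144.50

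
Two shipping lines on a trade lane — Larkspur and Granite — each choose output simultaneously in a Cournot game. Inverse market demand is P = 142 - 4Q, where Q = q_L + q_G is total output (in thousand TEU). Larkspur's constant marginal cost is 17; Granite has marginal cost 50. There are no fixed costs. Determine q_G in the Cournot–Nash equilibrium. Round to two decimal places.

Larkspur's profit: π_L = (142 - 4Q)q_L - (17q_L). Setting ∂π_L/∂q_L = 0: 125 - 8q_L - 4(q_G) = 0.
Granite's profit: π_G = (142 - 4Q)q_G - (50q_G). Setting ∂π_G/∂q_G = 0: 92 - 8q_G - 4(q_L) = 0.
Best responses: q_L = (125 - 4q_G)/8, q_G = (92 - 4q_L)/8.
Solving the pair: q_L = 79/6, q_G = 59/12.

4.92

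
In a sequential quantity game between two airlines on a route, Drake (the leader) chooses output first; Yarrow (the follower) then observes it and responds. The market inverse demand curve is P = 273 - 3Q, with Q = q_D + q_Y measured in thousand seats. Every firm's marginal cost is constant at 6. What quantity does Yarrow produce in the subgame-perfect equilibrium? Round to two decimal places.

The follower Yarrow best-responds to any q_D: π_Y = (273 - 3Q)q_Y - 6q_Y.
Follower FOC: 267 - 3q_D - 6q_Y = 0, so q_Y(q_D) = (267 - 3q_D)/6.
The leader anticipates this reaction. Substituting into P = 273 - 3Q gives P = 279/2 - (3/2)q_D, so π_D = (279/2 - (3/2)q_D)q_D - 6q_D.
Leader FOC: 267/2 - 3q_D = 0, so q_D = 89/2.
Then q_Y = (267 - 3·(89/2))/6 = 89/4.

22.25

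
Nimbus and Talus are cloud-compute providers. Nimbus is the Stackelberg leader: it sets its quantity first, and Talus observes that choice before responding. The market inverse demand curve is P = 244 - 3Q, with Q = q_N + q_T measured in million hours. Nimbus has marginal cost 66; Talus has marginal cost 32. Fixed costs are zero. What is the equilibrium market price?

102

Solve by backward induction. Given q_N, the follower Talus maximises π_T = (244 - 3q_N - 3q_T)q_T - 32q_T.
∂π_T/∂q_T = 212 - 3q_N - 6q_T = 0 gives the reaction function q_T = (212 - 3q_N)/6.
The leader anticipates this reaction. Substituting into P = 244 - 3Q gives P = 138 - (3/2)q_N, so π_N = (138 - (3/2)q_N)q_N - 66q_N.
Maximising: ∂π_N/∂q_N = 72 - 3q_N = 0, giving q_N = 24.
Then q_T = (212 - 3·24)/6 = 70/3.
Total output Q = 142/3, so price P = 244 - 3·(142/3) = 102.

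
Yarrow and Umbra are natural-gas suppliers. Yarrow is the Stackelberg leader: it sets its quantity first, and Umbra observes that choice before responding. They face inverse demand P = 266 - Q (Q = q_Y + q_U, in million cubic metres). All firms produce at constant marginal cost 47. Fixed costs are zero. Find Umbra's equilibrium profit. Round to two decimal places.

The follower Umbra best-responds to any q_Y: π_U = (266 - Q)q_U - 47q_U.
Follower FOC: 219 - q_Y - 2q_U = 0, so q_U(q_Y) = (219 - q_Y)/2.
The leader anticipates this reaction. Substituting into P = 266 - Q gives P = 313/2 - (1/2)q_Y, so π_Y = (313/2 - (1/2)q_Y)q_Y - 47q_Y.
Maximising: ∂π_Y/∂q_Y = 219/2 - q_Y = 0, giving q_Y = 219/2.
Then q_U = (219 - 219/2)/2 = 219/4.
Price P = 266 - 657/4 = 407/4.
Umbra's profit: (407/4 - 47)·(219/4) = 2997.5625.

2997.56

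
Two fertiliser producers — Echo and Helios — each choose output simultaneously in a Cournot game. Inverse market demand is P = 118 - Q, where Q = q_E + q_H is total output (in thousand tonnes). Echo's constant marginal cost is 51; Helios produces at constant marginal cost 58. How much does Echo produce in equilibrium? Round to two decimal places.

24.67

Echo's profit: π_E = (118 - Q)q_E - (51q_E). Setting ∂π_E/∂q_E = 0: 67 - 2q_E - (q_H) = 0.
Helios's first-order condition: 60 - 2q_H - (q_E) = 0.
Rearranging gives the reaction functions q_E = (67 - q_H)/2 and q_H = (60 - q_E)/2.
Solving the pair: q_E = 74/3, q_H = 53/3.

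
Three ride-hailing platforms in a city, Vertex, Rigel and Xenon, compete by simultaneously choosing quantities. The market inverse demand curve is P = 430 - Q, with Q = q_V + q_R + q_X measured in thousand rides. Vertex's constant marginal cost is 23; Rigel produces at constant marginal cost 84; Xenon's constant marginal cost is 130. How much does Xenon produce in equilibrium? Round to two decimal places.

Vertex's profit: π_V = (430 - Q)q_V - (23q_V). Setting ∂π_V/∂q_V = 0: 407 - 2q_V - (q_R + q_X) = 0.
Rigel's profit: π_R = (430 - Q)q_R - (84q_R). Setting ∂π_R/∂q_R = 0: 346 - 2q_R - (q_V + q_X) = 0.
Xenon's profit: π_X = (430 - Q)q_X - (130q_X). Setting ∂π_X/∂q_X = 0: 300 - 2q_X - (q_V + q_R) = 0.
Adding the 3 first-order conditions: 1053 − 4Q = 0, so Q = 1053/4.
Back-substituting: q_V = (407 − 1053/4) = 575/4, q_R = (346 − 1053/4) = 331/4, q_X = (300 − 1053/4) = 147/4.

36.75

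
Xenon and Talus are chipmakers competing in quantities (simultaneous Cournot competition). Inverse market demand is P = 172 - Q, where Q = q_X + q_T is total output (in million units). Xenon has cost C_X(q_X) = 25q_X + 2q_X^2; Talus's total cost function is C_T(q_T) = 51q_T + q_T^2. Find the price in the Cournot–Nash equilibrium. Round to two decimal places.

126.52

Xenon's profit: π_X = (172 - Q)q_X - (25q_X + 2q_X²). Setting ∂π_X/∂q_X = 0: 147 - 6q_X - (q_T) = 0.
Talus's first-order condition: 121 - 4q_T - (q_X) = 0.
Best responses: q_X = (147 - q_T)/6, q_T = (121 - q_X)/4.
Solving the pair: q_X = 467/23, q_T = 579/23.
Total output Q = 1046/23, so price P = 172 - 1046/23 = 126.5217.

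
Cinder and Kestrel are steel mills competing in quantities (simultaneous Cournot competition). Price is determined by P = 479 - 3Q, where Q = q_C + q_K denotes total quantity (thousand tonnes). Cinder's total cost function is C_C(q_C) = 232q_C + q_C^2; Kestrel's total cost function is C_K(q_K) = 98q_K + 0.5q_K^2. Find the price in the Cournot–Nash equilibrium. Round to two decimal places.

Cinder's profit: π_C = (479 - 3Q)q_C - (232q_C + q_C²). Setting ∂π_C/∂q_C = 0: 247 - 8q_C - 3(q_K) = 0.
Kestrel's profit: π_K = (479 - 3Q)q_K - (98q_K + (1/2)q_K²). Setting ∂π_K/∂q_K = 0: 381 - 7q_K - 3(q_C) = 0.
Best responses: q_C = (247 - 3q_K)/8, q_K = (381 - 3q_C)/7.
Solving the pair: q_C = 586/47, q_K = 49.0851.
Total output Q = 61.5532, so price P = 479 - 3·61.5532 = 294.3404.

294.34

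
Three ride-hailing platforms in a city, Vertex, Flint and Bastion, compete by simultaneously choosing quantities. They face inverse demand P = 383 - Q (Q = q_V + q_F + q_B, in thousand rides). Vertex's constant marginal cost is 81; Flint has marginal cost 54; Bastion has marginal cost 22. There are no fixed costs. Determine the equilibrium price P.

Vertex's profit: π_V = (383 - Q)q_V - (81q_V). Setting ∂π_V/∂q_V = 0: 302 - 2q_V - (q_F + q_B) = 0.
Flint's profit: π_F = (383 - Q)q_F - (54q_F). Setting ∂π_F/∂q_F = 0: 329 - 2q_F - (q_V + q_B) = 0.
Bastion's first-order condition: 361 - 2q_B - (q_V + q_F) = 0.
Adding the 3 conditions: 992 − 2Q − 2Q = 0, i.e. Q = 248.
Back-substituting: q_V = (302 − 248) = 54, q_F = (329 − 248) = 81, q_B = (361 − 248) = 113.
Total output Q = 248, so price P = 383 - 248 = 135.

135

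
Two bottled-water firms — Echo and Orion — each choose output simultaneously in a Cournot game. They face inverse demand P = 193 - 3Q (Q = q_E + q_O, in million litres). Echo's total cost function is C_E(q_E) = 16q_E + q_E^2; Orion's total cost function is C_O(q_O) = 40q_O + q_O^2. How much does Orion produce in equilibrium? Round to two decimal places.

12.60

Echo's profit: π_E = (193 - 3Q)q_E - (16q_E + q_E²). Setting ∂π_E/∂q_E = 0: 177 - 8q_E - 3(q_O) = 0.
Orion's profit: π_O = (193 - 3Q)q_O - (40q_O + q_O²). Setting ∂π_O/∂q_O = 0: 153 - 8q_O - 3(q_E) = 0.
Best responses: q_E = (177 - 3q_O)/8, q_O = (153 - 3q_E)/8.
Solving the pair: q_E = 87/5, q_O = 63/5.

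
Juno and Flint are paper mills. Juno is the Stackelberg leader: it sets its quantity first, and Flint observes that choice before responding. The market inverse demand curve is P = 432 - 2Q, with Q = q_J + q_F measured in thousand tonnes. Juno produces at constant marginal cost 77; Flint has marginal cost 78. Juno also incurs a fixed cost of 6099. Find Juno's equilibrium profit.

1822

The follower Flint best-responds to any q_J: π_F = (432 - 2Q)q_F - 78q_F.
∂π_F/∂q_F = 354 - 2q_J - 4q_F = 0 gives the reaction function q_F = (354 - 2q_J)/4.
The leader anticipates this reaction. Substituting into P = 432 - 2Q gives P = 255 - q_J, so π_J = (255 - q_J)q_J - 77q_J.
Leader FOC: 178 - 2q_J = 0, so q_J = 89.
Then q_F = (354 - 2·89)/4 = 44.
Price P = 432 - 2·133 = 166.
Juno's profit: (166 - 77)·89 - 6099 = 1822.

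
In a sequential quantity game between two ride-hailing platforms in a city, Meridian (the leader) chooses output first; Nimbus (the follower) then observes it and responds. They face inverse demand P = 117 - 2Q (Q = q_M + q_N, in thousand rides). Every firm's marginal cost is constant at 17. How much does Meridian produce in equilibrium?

Solve by backward induction. Given q_M, the follower Nimbus maximises π_N = (117 - 2q_M - 2q_N)q_N - 17q_N.
Setting the follower's marginal profit to zero, 100 - 2q_M - 4q_N = 0, i.e. q_N = (100 - 2q_M)/4.
The leader anticipates this reaction. Substituting into P = 117 - 2Q gives P = 67 - q_M, so π_M = (67 - q_M)q_M - 17q_M.
Leader FOC: 50 - 2q_M = 0, so q_M = 25.
Then q_N = (100 - 2·25)/4 = 25/2.

25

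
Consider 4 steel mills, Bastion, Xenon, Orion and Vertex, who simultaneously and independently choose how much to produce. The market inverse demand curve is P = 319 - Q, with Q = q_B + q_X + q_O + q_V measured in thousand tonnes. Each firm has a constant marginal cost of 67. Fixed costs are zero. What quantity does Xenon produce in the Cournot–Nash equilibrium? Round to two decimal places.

50.40

A representative firm's profit is π_i = q_i(319 - Q) - 67q_i.
Setting ∂π_i/∂q_i = 0 with rivals' quantities fixed: 252 - 2q_i - Σ_{j≠i} q_j = 0.
By symmetry each firm produces the same amount; substituting Σ_{j≠i} q_j = 3q_i yields q_i = 252/5.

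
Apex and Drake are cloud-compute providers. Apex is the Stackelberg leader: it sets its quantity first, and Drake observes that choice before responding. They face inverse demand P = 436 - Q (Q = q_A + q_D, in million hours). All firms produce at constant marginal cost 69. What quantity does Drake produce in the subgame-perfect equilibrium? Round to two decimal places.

91.75

Solve by backward induction. Given q_A, the follower Drake maximises π_D = (436 - q_A - q_D)q_D - 69q_D.
Follower FOC: 367 - q_A - 2q_D = 0, so q_D(q_A) = (367 - q_A)/2.
The leader anticipates this reaction. Substituting into P = 436 - Q gives P = 505/2 - (1/2)q_A, so π_A = (505/2 - (1/2)q_A)q_A - 69q_A.
Leader FOC: 367/2 - q_A = 0, so q_A = 367/2.
Then q_D = (367 - 367/2)/2 = 367/4.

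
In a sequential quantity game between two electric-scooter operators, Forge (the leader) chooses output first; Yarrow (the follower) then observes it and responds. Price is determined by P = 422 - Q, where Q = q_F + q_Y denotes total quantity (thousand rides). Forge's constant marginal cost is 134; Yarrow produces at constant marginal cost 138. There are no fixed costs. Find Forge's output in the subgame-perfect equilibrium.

146

Solve by backward induction. Given q_F, the follower Yarrow maximises π_Y = (422 - q_F - q_Y)q_Y - 138q_Y.
Follower FOC: 284 - q_F - 2q_Y = 0, so q_Y(q_F) = (284 - q_F)/2.
The leader anticipates this reaction. Substituting into P = 422 - Q gives P = 280 - (1/2)q_F, so π_F = (280 - (1/2)q_F)q_F - 134q_F.
The leader's first-order condition 146 - q_F = 0 yields q_F = 146.
Then q_Y = (284 - 146)/2 = 69.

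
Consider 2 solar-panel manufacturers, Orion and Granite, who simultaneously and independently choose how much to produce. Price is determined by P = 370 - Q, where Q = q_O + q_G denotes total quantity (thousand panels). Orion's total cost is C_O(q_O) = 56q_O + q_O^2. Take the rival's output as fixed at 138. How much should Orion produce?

44

With the rival's output fixed at 138, Orion's profit is π_O = (370 - 138 - q_O)q_O - (56q_O + q_O²) = (232 - q_O)q_O - (56q_O + q_O²).
∂π_O/∂q_O = 176 - 4q_O = 0, so q_O = 44.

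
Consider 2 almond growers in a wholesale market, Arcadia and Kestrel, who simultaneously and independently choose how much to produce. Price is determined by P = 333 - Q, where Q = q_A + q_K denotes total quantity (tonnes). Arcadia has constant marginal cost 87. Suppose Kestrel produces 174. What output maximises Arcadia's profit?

With the rival's output fixed at 174, Arcadia's profit is π_A = (333 - 174 - q_A)q_A - (87q_A) = (159 - q_A)q_A - (87q_A).
∂π_A/∂q_A = 72 - 2q_A = 0, so q_A = 36.

36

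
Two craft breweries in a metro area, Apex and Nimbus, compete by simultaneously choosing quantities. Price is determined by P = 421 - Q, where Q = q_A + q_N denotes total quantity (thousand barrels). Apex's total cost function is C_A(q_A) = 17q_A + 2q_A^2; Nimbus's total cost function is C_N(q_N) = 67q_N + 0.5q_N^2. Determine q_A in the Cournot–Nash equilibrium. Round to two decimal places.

Apex's profit: π_A = (421 - Q)q_A - (17q_A + 2q_A²). Setting ∂π_A/∂q_A = 0: 404 - 6q_A - (q_N) = 0.
Nimbus's first-order condition: 354 - 3q_N - (q_A) = 0.
Best responses: q_A = (404 - q_N)/6, q_N = (354 - q_A)/3.
Solving the pair: q_A = 858/17, q_N = 1720/17.

50.47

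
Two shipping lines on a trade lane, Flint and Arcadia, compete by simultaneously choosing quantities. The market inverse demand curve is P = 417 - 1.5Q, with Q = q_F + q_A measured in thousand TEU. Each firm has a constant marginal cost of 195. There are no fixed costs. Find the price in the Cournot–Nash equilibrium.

269

Each firm earns π_i = (417 - 1.5Q)q_i - 195q_i.
First-order condition (treating rivals' output as given): 222 - 3q_i - (3/2)q_j = 0.
With identical firms every q_j equals q_i, so q_j = q_i and 222 = (9/2)q_i, giving q_i = 148/3.
Total output Q = 296/3, so price P = 417 - (3/2)·(296/3) = 269.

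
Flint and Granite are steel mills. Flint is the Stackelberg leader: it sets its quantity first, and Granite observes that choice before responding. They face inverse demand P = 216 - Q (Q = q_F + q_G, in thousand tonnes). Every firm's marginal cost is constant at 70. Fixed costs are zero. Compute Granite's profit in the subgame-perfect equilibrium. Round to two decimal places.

The follower Granite best-responds to any q_F: π_G = (216 - Q)q_G - 70q_G.
∂π_G/∂q_G = 146 - q_F - 2q_G = 0 gives the reaction function q_G = (146 - q_F)/2.
The leader anticipates this reaction. Substituting into P = 216 - Q gives P = 143 - (1/2)q_F, so π_F = (143 - (1/2)q_F)q_F - 70q_F.
Leader FOC: 73 - q_F = 0, so q_F = 73.
Then q_G = (146 - 73)/2 = 73/2.
Price P = 216 - 219/2 = 213/2.
Granite's profit: (213/2 - 70)·(73/2) = 1332.2500.

1332.25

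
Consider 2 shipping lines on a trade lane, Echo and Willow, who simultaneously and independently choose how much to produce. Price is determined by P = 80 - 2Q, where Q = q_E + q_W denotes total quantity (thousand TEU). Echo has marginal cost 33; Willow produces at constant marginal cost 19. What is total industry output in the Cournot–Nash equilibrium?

Echo's profit: π_E = (80 - 2Q)q_E - (33q_E). Setting ∂π_E/∂q_E = 0: 47 - 4q_E - 2(q_W) = 0.
Willow's profit: π_W = (80 - 2Q)q_W - (19q_W). Setting ∂π_W/∂q_W = 0: 61 - 4q_W - 2(q_E) = 0.
So q_E = (47 - 2q_W)/4 and q_W = (61 - 2q_E)/4.
Substituting one into the other gives q_E = 11/2 and q_W = 25/2.
Total output Q = 11/2 + 25/2 = 18.

18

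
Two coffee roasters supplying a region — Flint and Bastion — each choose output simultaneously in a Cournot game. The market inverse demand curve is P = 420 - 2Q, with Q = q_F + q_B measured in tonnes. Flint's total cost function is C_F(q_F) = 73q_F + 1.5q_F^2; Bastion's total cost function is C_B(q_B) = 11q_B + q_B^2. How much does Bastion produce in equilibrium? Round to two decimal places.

Flint's profit: π_F = (420 - 2Q)q_F - (73q_F + (3/2)q_F²). Setting ∂π_F/∂q_F = 0: 347 - 7q_F - 2(q_B) = 0.
Bastion's first-order condition: 409 - 6q_B - 2(q_F) = 0.
Best responses: q_F = (347 - 2q_B)/7, q_B = (409 - 2q_F)/6.
Substituting one into the other gives q_F = 632/19 and q_B = 57.0789.

57.08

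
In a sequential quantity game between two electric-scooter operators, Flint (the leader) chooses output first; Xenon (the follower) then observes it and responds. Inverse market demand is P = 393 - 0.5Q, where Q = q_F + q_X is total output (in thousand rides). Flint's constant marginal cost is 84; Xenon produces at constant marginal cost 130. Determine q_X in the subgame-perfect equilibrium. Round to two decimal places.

Solve by backward induction. Given q_F, the follower Xenon maximises π_X = (393 - (1/2)q_F - (1/2)q_X)q_X - 130q_X.
Follower FOC: 263 - (1/2)q_F - q_X = 0, so q_X(q_F) = (263 - (1/2)q_F).
The leader anticipates this reaction. Substituting into P = 393 - 0.5Q gives P = 523/2 - (1/4)q_F, so π_F = (523/2 - (1/4)q_F)q_F - 84q_F.
The leader's first-order condition 355/2 - (1/2)q_F = 0 yields q_F = 355.
Then q_X = (263 - (1/2)·355) = 171/2.

85.50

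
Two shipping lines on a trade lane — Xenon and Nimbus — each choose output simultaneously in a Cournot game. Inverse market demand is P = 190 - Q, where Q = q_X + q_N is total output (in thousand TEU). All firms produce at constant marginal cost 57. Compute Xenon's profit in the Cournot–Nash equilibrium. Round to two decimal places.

1965.44

A representative firm's profit is π_i = q_i(190 - Q) - 57q_i.
Setting ∂π_i/∂q_i = 0 with rivals' quantities fixed: 133 - 2q_i - q_j = 0.
By symmetry each firm produces the same amount; substituting q_j = q_i yields q_i = 133/3.
Price P = 190 - 266/3 = 304/3.
Xenon's profit: (304/3 - 57)·(133/3) = 1965.4444.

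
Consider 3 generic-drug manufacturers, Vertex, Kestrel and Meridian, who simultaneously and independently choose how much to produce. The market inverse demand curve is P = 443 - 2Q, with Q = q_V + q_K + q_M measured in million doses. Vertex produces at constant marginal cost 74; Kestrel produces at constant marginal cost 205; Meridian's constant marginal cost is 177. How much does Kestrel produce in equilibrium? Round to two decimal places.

Vertex's profit: π_V = (443 - 2Q)q_V - (74q_V). Setting ∂π_V/∂q_V = 0: 369 - 4q_V - 2(q_K + q_M) = 0.
Kestrel's profit: π_K = (443 - 2Q)q_K - (205q_K). Setting ∂π_K/∂q_K = 0: 238 - 4q_K - 2(q_V + q_M) = 0.
Meridian's profit: π_M = (443 - 2Q)q_M - (177q_M). Setting ∂π_M/∂q_M = 0: 266 - 4q_M - 2(q_V + q_K) = 0.
Summing all 3 equations gives 873 − 8Q = 0, hence Q = 873/8.
Back-substituting: q_V = (369 − 873/4)/2 = 603/8, q_K = (238 − 873/4)/2 = 79/8, q_M = (266 − 873/4)/2 = 191/8.

9.88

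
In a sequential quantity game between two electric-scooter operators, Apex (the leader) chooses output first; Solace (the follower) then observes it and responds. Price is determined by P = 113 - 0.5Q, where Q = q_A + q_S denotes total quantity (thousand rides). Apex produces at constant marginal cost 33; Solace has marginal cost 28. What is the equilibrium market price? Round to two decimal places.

51.75

The follower Solace best-responds to any q_A: π_S = (113 - 0.5Q)q_S - 28q_S.
Follower FOC: 85 - (1/2)q_A - q_S = 0, so q_S(q_A) = (85 - (1/2)q_A).
Apex substitutes q_S(q_A) into its own profit: π_A = q_A(113 - (1/2)q_A - (85 - (1/2)q_A)/2) - 33q_A = (141/2 - (1/4)q_A)q_A - 33q_A.
The leader's first-order condition 75/2 - (1/2)q_A = 0 yields q_A = 75.
Then q_S = (85 - (1/2)·75) = 95/2.
Total output Q = 245/2, so price P = 113 - (1/2)·(245/2) = 207/4.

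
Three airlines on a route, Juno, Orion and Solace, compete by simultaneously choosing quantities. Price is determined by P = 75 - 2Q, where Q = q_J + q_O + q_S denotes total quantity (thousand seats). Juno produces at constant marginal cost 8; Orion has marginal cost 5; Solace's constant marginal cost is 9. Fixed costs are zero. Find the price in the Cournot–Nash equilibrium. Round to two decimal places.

Juno's profit: π_J = (75 - 2Q)q_J - (8q_J). Setting ∂π_J/∂q_J = 0: 67 - 4q_J - 2(q_O + q_S) = 0.
Orion's first-order condition: 70 - 4q_O - 2(q_J + q_S) = 0.
Solace's first-order condition: 66 - 4q_S - 2(q_J + q_O) = 0.
Adding the 3 first-order conditions: 203 − 8Q = 0, so Q = 203/8.
Back-substituting: q_J = (67 − 203/4)/2 = 65/8, q_O = (70 − 203/4)/2 = 77/8, q_S = (66 − 203/4)/2 = 61/8.
Total output Q = 203/8, so price P = 75 - 2·(203/8) = 97/4.

24.25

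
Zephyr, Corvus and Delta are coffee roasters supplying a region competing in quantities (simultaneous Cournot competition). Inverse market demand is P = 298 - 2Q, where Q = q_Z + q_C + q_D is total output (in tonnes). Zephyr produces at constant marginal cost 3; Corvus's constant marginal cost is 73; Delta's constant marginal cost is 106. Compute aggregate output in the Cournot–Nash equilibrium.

89

Zephyr's profit: π_Z = (298 - 2Q)q_Z - (3q_Z). Setting ∂π_Z/∂q_Z = 0: 295 - 4q_Z - 2(q_C + q_D) = 0.
Corvus's first-order condition: 225 - 4q_C - 2(q_Z + q_D) = 0.
Delta's profit: π_D = (298 - 2Q)q_D - (106q_D). Setting ∂π_D/∂q_D = 0: 192 - 4q_D - 2(q_Z + q_C) = 0.
Adding the 3 conditions: 712 − 4Q − 4Q = 0, i.e. Q = 89.
Back-substituting: q_Z = (295 − 178)/2 = 117/2, q_C = (225 − 178)/2 = 47/2, q_D = (192 − 178)/2 = 7.
Total output Q = 117/2 + 47/2 + 7 = 89.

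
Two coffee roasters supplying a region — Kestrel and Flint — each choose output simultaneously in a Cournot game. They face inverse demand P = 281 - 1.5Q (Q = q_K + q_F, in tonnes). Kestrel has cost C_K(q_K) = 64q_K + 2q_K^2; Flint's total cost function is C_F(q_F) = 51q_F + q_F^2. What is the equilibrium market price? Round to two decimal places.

188.27

Kestrel's profit: π_K = (281 - 1.5Q)q_K - (64q_K + 2q_K²). Setting ∂π_K/∂q_K = 0: 217 - 7q_K - (3/2)(q_F) = 0.
Flint's first-order condition: 230 - 5q_F - (3/2)(q_K) = 0.
Rearranging gives the reaction functions q_K = (217 - (3/2)q_F)/7 and q_F = (230 - (3/2)q_K)/5.
Solving the pair: q_K = 22.5954, q_F = 39.2214.
Total output Q = 61.8168, so price P = 281 - (3/2)·61.8168 = 188.2748.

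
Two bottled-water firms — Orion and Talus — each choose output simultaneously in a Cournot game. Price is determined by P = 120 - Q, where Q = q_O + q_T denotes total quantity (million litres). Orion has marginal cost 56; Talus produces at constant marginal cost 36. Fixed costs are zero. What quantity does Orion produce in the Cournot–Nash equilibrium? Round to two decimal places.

Orion's profit: π_O = (120 - Q)q_O - (56q_O). Setting ∂π_O/∂q_O = 0: 64 - 2q_O - (q_T) = 0.
Talus's profit: π_T = (120 - Q)q_T - (36q_T). Setting ∂π_T/∂q_T = 0: 84 - 2q_T - (q_O) = 0.
Rearranging gives the reaction functions q_O = (64 - q_T)/2 and q_T = (84 - q_O)/2.
Solving the pair: q_O = 44/3, q_T = 104/3.

14.67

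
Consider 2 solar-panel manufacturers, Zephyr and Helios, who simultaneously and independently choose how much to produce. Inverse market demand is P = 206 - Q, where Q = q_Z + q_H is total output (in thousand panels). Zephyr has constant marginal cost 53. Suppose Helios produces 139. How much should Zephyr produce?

With the rival's output fixed at 139, Zephyr's profit is π_Z = (206 - 139 - q_Z)q_Z - (53q_Z) = (67 - q_Z)q_Z - (53q_Z).
∂π_Z/∂q_Z = 14 - 2q_Z = 0, so q_Z = 7.

7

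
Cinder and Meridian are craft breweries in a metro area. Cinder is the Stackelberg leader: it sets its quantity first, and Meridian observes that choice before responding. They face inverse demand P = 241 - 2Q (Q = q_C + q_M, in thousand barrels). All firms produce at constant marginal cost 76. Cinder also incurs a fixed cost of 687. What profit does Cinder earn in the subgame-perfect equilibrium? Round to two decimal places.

1014.56

Solve by backward induction. Given q_C, the follower Meridian maximises π_M = (241 - 2q_C - 2q_M)q_M - 76q_M.
Follower FOC: 165 - 2q_C - 4q_M = 0, so q_M(q_C) = (165 - 2q_C)/4.
The leader anticipates this reaction. Substituting into P = 241 - 2Q gives P = 317/2 - q_C, so π_C = (317/2 - q_C)q_C - 76q_C.
Maximising: ∂π_C/∂q_C = 165/2 - 2q_C = 0, giving q_C = 165/4.
Then q_M = (165 - 2·(165/4))/4 = 165/8.
Price P = 241 - 2·(495/8) = 469/4.
Cinder's profit: (469/4 - 76)·(165/4) - 687 = 1014.5625.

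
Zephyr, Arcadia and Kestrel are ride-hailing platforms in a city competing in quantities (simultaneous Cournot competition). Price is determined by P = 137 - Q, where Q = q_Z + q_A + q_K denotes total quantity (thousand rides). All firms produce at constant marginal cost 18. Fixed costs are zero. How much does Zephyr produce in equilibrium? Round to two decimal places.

A representative firm's profit is π_i = q_i(137 - Q) - 18q_i.
First-order condition (treating rivals' output as given): 119 - 2q_i - Σ_{j≠i} q_j = 0.
With identical firms every q_j equals q_i, so Σ_{j≠i} q_j = 2q_i and 119 = 4q_i, giving q_i = 119/4.

29.75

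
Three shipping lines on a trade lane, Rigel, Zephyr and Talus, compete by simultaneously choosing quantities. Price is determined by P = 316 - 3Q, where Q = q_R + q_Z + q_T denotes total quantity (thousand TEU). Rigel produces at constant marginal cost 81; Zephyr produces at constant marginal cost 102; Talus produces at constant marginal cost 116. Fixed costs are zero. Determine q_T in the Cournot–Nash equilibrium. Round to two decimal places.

Rigel's profit: π_R = (316 - 3Q)q_R - (81q_R). Setting ∂π_R/∂q_R = 0: 235 - 6q_R - 3(q_Z + q_T) = 0.
Zephyr's first-order condition: 214 - 6q_Z - 3(q_R + q_T) = 0.
Talus's profit: π_T = (316 - 3Q)q_T - (116q_T). Setting ∂π_T/∂q_T = 0: 200 - 6q_T - 3(q_R + q_Z) = 0.
Adding the 3 conditions: 649 − 6Q − 6Q = 0, i.e. Q = 649/12.
Back-substituting: q_R = (235 − 649/4)/3 = 97/4, q_Z = (214 − 649/4)/3 = 69/4, q_T = (200 − 649/4)/3 = 151/12.

12.58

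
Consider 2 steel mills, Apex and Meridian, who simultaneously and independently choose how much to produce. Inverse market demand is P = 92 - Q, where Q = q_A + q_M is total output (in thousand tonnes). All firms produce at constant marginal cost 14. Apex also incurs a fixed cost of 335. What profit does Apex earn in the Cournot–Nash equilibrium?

341

A representative firm's profit is π_i = q_i(92 - Q) - 14q_i.
Setting ∂π_i/∂q_i = 0 with rivals' quantities fixed: 78 - 2q_i - q_j = 0.
With identical firms every q_j equals q_i, so q_j = q_i and 78 = 3q_i, giving q_i = 26.
Price P = 92 - 52 = 40.
Apex's profit: (40 - 14)·26 - 335 = 341.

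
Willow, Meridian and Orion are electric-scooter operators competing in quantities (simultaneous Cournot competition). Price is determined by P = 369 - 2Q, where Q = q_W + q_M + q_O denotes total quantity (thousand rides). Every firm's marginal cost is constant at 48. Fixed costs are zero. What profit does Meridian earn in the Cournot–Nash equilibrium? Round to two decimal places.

3220.03

A representative firm's profit is π_i = q_i(369 - 2Q) - 48q_i.
Setting ∂π_i/∂q_i = 0 with rivals' quantities fixed: 321 - 4q_i - 2·Σ_{j≠i} q_j = 0.
With identical firms every q_j equals q_i, so Σ_{j≠i} q_j = 2q_i and 321 = 8q_i, giving q_i = 321/8.
Price P = 369 - 2·(963/8) = 513/4.
Meridian's profit: (513/4 - 48)·(321/8) = 3220.0313.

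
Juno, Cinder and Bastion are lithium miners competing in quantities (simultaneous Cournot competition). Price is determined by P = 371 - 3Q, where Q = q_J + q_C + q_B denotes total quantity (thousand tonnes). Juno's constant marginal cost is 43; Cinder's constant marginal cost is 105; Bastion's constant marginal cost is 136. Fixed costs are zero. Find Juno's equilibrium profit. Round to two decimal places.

4860.19

Juno's profit: π_J = (371 - 3Q)q_J - (43q_J). Setting ∂π_J/∂q_J = 0: 328 - 6q_J - 3(q_C + q_B) = 0.
Cinder's first-order condition: 266 - 6q_C - 3(q_J + q_B) = 0.
Bastion's first-order condition: 235 - 6q_B - 3(q_J + q_C) = 0.
Summing all 3 equations gives 829 − 12Q = 0, hence Q = 829/12.
Back-substituting: q_J = (328 − 829/4)/3 = 161/4, q_C = (266 − 829/4)/3 = 235/12, q_B = (235 − 829/4)/3 = 37/4.
Price P = 371 - 3·(829/12) = 655/4.
Juno's profit: (655/4 - 43)·(161/4) = 4860.1875.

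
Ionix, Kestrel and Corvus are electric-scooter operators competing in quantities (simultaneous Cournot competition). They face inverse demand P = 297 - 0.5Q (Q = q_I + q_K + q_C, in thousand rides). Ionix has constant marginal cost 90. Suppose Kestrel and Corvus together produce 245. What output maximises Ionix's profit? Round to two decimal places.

With rivals' combined output fixed at 245, Ionix's profit is π_I = (297 - (1/2)·245 - (1/2)q_I)q_I - (90q_I) = (349/2 - (1/2)q_I)q_I - (90q_I).
∂π_I/∂q_I = 169/2 - q_I = 0, so q_I = 169/2.

84.50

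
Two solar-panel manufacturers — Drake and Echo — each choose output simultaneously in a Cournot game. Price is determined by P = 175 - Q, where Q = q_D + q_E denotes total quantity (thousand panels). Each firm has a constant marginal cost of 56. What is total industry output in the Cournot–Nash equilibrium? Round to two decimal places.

A representative firm's profit is π_i = q_i(175 - Q) - 56q_i.
First-order condition (treating rivals' output as given): 119 - 2q_i - q_j = 0.
By symmetry each firm produces the same amount; substituting q_j = q_i yields q_i = 119/3.
Total output Q = 119/3 + 119/3 = 238/3.

79.33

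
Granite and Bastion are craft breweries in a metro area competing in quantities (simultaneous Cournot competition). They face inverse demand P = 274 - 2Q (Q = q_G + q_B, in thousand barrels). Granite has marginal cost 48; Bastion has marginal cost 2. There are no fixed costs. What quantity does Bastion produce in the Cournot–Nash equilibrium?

53

Granite's profit: π_G = (274 - 2Q)q_G - (48q_G). Setting ∂π_G/∂q_G = 0: 226 - 4q_G - 2(q_B) = 0.
Bastion's profit: π_B = (274 - 2Q)q_B - (2q_B). Setting ∂π_B/∂q_B = 0: 272 - 4q_B - 2(q_G) = 0.
Best responses: q_G = (226 - 2q_B)/4, q_B = (272 - 2q_G)/4.
Solving the pair: q_G = 30, q_B = 53.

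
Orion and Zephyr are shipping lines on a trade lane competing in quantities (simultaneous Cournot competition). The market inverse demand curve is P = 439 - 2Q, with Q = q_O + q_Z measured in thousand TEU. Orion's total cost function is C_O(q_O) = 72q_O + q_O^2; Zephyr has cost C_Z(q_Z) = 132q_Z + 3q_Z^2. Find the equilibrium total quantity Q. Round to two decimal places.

74.36

Orion's profit: π_O = (439 - 2Q)q_O - (72q_O + q_O²). Setting ∂π_O/∂q_O = 0: 367 - 6q_O - 2(q_Z) = 0.
Zephyr's first-order condition: 307 - 10q_Z - 2(q_O) = 0.
So q_O = (367 - 2q_Z)/6 and q_Z = (307 - 2q_O)/10.
Substituting one into the other gives q_O = 382/7 and q_Z = 277/14.
Total output Q = 382/7 + 277/14 = 1041/14.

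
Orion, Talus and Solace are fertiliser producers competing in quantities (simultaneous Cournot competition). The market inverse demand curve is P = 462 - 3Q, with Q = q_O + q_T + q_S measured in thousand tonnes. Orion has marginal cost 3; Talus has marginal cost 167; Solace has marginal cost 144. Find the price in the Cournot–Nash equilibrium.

194

Orion's profit: π_O = (462 - 3Q)q_O - (3q_O). Setting ∂π_O/∂q_O = 0: 459 - 6q_O - 3(q_T + q_S) = 0.
Talus's first-order condition: 295 - 6q_T - 3(q_O + q_S) = 0.
Solace's first-order condition: 318 - 6q_S - 3(q_O + q_T) = 0.
Summing all 3 equations gives 1072 − 12Q = 0, hence Q = 268/3.
Back-substituting: q_O = (459 − 268)/3 = 191/3, q_T = (295 − 268)/3 = 9, q_S = (318 − 268)/3 = 50/3.
Total output Q = 268/3, so price P = 462 - 3·(268/3) = 194.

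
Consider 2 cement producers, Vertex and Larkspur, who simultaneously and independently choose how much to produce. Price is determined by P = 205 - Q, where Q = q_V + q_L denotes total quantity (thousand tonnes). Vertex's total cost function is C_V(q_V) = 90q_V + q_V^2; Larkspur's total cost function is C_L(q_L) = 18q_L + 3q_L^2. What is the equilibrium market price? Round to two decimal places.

160.94

Vertex's profit: π_V = (205 - Q)q_V - (90q_V + q_V²). Setting ∂π_V/∂q_V = 0: 115 - 4q_V - (q_L) = 0.
Larkspur's first-order condition: 187 - 8q_L - (q_V) = 0.
So q_V = (115 - q_L)/4 and q_L = (187 - q_V)/8.
Solving the pair: q_V = 733/31, q_L = 633/31.
Total output Q = 1366/31, so price P = 205 - 1366/31 = 160.9355.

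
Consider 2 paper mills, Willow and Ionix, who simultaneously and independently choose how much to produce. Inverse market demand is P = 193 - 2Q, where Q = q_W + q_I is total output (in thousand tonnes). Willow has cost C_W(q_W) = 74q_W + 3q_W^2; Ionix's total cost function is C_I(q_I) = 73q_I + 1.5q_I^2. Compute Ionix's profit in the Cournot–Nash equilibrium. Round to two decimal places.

Willow's profit: π_W = (193 - 2Q)q_W - (74q_W + 3q_W²). Setting ∂π_W/∂q_W = 0: 119 - 10q_W - 2(q_I) = 0.
Ionix's profit: π_I = (193 - 2Q)q_I - (73q_I + (3/2)q_I²). Setting ∂π_I/∂q_I = 0: 120 - 7q_I - 2(q_W) = 0.
Rearranging gives the reaction functions q_W = (119 - 2q_I)/10 and q_I = (120 - 2q_W)/7.
Solving the pair: q_W = 593/66, q_I = 481/33.
Price P = 193 - 2·(1555/66) = 145.8788.
Ionix's profit: 145.8788·(481/33) - 73·(481/33) - (3/2)(481/33)² = 743.5845.

743.58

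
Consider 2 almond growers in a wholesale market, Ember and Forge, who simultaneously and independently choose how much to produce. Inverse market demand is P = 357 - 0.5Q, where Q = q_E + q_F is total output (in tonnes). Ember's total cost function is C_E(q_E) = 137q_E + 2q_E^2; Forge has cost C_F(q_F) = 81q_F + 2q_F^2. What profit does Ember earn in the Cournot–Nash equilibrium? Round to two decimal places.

3776.94

Ember's profit: π_E = (357 - 0.5Q)q_E - (137q_E + 2q_E²). Setting ∂π_E/∂q_E = 0: 220 - 5q_E - (1/2)(q_F) = 0.
Forge's profit: π_F = (357 - 0.5Q)q_F - (81q_F + 2q_F²). Setting ∂π_F/∂q_F = 0: 276 - 5q_F - (1/2)(q_E) = 0.
Rearranging gives the reaction functions q_E = (220 - (1/2)q_F)/5 and q_F = (276 - (1/2)q_E)/5.
Substituting one into the other gives q_E = 38.8687 and q_F = 51.3131.
Price P = 357 - (1/2)·(992/11) = 311.9091.
Ember's profit: 311.9091·38.8687 - 137·38.8687 - 2·38.8687² = 3776.9370.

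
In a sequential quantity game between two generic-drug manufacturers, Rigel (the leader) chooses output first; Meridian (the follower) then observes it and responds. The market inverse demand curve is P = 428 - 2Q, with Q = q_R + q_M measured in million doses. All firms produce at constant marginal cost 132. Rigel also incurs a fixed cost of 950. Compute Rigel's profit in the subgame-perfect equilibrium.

4526

Solve by backward induction. Given q_R, the follower Meridian maximises π_M = (428 - 2q_R - 2q_M)q_M - 132q_M.
Follower FOC: 296 - 2q_R - 4q_M = 0, so q_M(q_R) = (296 - 2q_R)/4.
The leader anticipates this reaction. Substituting into P = 428 - 2Q gives P = 280 - q_R, so π_R = (280 - q_R)q_R - 132q_R.
Leader FOC: 148 - 2q_R = 0, so q_R = 74.
Then q_M = (296 - 2·74)/4 = 37.
Price P = 428 - 2·111 = 206.
Rigel's profit: (206 - 132)·74 - 950 = 4526.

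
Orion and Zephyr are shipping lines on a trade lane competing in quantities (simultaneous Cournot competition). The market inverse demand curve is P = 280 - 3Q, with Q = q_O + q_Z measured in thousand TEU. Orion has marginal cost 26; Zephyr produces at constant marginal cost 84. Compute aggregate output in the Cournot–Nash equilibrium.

Orion's profit: π_O = (280 - 3Q)q_O - (26q_O). Setting ∂π_O/∂q_O = 0: 254 - 6q_O - 3(q_Z) = 0.
Zephyr's profit: π_Z = (280 - 3Q)q_Z - (84q_Z). Setting ∂π_Z/∂q_Z = 0: 196 - 6q_Z - 3(q_O) = 0.
Rearranging gives the reaction functions q_O = (254 - 3q_Z)/6 and q_Z = (196 - 3q_O)/6.
Substituting one into the other gives q_O = 104/3 and q_Z = 46/3.
Total output Q = 104/3 + 46/3 = 50.

50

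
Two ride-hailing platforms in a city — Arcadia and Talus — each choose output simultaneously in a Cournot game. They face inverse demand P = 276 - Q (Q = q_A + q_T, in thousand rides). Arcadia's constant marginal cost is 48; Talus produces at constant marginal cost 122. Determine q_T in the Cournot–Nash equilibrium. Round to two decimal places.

Arcadia's profit: π_A = (276 - Q)q_A - (48q_A). Setting ∂π_A/∂q_A = 0: 228 - 2q_A - (q_T) = 0.
Talus's profit: π_T = (276 - Q)q_T - (122q_T). Setting ∂π_T/∂q_T = 0: 154 - 2q_T - (q_A) = 0.
Rearranging gives the reaction functions q_A = (228 - q_T)/2 and q_T = (154 - q_A)/2.
Substituting one into the other gives q_A = 302/3 and q_T = 80/3.

26.67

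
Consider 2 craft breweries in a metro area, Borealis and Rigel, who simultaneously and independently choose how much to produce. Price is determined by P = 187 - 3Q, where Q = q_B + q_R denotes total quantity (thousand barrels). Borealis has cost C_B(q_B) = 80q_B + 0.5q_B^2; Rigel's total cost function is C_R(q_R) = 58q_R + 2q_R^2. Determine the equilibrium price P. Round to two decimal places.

124.79

Borealis's profit: π_B = (187 - 3Q)q_B - (80q_B + (1/2)q_B²). Setting ∂π_B/∂q_B = 0: 107 - 7q_B - 3(q_R) = 0.
Rigel's first-order condition: 129 - 10q_R - 3(q_B) = 0.
Best responses: q_B = (107 - 3q_R)/7, q_R = (129 - 3q_B)/10.
Substituting one into the other gives q_B = 683/61 and q_R = 582/61.
Total output Q = 1265/61, so price P = 187 - 3·(1265/61) = 124.7869.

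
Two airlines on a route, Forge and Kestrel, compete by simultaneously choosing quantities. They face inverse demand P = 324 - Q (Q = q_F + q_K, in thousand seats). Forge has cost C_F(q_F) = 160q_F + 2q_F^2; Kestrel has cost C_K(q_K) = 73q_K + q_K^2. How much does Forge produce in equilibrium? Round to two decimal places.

17.61

Forge's profit: π_F = (324 - Q)q_F - (160q_F + 2q_F²). Setting ∂π_F/∂q_F = 0: 164 - 6q_F - (q_K) = 0.
Kestrel's first-order condition: 251 - 4q_K - (q_F) = 0.
Rearranging gives the reaction functions q_F = (164 - q_K)/6 and q_K = (251 - q_F)/4.
Substituting one into the other gives q_F = 405/23 and q_K = 1342/23.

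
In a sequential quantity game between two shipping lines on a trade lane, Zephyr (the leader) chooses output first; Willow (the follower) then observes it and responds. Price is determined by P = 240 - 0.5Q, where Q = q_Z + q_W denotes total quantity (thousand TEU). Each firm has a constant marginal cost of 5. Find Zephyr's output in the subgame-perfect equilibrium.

Solve by backward induction. Given q_Z, the follower Willow maximises π_W = (240 - (1/2)q_Z - (1/2)q_W)q_W - 5q_W.
Follower FOC: 235 - (1/2)q_Z - q_W = 0, so q_W(q_Z) = (235 - (1/2)q_Z).
Zephyr substitutes q_W(q_Z) into its own profit: π_Z = q_Z(240 - (1/2)q_Z - (235 - (1/2)q_Z)/2) - 5q_Z = (245/2 - (1/4)q_Z)q_Z - 5q_Z.
The leader's first-order condition 235/2 - (1/2)q_Z = 0 yields q_Z = 235.
Then q_W = (235 - (1/2)·235) = 235/2.

235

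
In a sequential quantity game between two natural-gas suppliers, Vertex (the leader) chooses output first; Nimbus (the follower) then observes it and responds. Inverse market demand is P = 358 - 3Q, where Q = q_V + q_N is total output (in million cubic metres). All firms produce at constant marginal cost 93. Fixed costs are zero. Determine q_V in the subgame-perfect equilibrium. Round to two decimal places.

44.17

The follower Nimbus best-responds to any q_V: π_N = (358 - 3Q)q_N - 93q_N.
Setting the follower's marginal profit to zero, 265 - 3q_V - 6q_N = 0, i.e. q_N = (265 - 3q_V)/6.
Vertex substitutes q_N(q_V) into its own profit: π_V = q_V(358 - 3q_V - (265 - 3q_V)/2) - 93q_V = (451/2 - (3/2)q_V)q_V - 93q_V.
Leader FOC: 265/2 - 3q_V = 0, so q_V = 265/6.
Then q_N = (265 - 3·(265/6))/6 = 265/12.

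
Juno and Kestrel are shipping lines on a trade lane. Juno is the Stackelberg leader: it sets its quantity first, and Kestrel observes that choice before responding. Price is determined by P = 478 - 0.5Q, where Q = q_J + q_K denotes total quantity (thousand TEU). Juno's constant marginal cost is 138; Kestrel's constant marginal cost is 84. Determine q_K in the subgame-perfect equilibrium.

The follower Kestrel best-responds to any q_J: π_K = (478 - 0.5Q)q_K - 84q_K.
Follower FOC: 394 - (1/2)q_J - q_K = 0, so q_K(q_J) = (394 - (1/2)q_J).
The leader anticipates this reaction. Substituting into P = 478 - 0.5Q gives P = 281 - (1/4)q_J, so π_J = (281 - (1/4)q_J)q_J - 138q_J.
Maximising: ∂π_J/∂q_J = 143 - (1/2)q_J = 0, giving q_J = 286.
Then q_K = (394 - (1/2)·286) = 251.

251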